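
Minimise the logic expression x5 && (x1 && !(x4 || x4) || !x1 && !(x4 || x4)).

x5 && !x4

x5 && (x1 && !(x4 || x4) || !x1 && !(x4 || x4))
= x5 && !(x4 || x4)
= x5 && !x4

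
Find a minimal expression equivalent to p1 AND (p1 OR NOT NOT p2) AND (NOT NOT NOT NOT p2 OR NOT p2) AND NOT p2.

p1 AND (p1 OR NOT NOT p2) AND (NOT NOT NOT NOT p2 OR NOT p2) AND NOT p2
= p1 AND (p1 OR p2) AND (NOT NOT NOT NOT p2 OR NOT p2) AND NOT p2   (double negation)
= p1 AND (p1 OR p2) AND (NOT NOT p2 OR NOT p2) AND NOT p2   (double negation)
= p1 AND (p1 OR p2) AND (p2 OR NOT p2) AND NOT p2   (double negation)
= p1 AND (p1 OR p2) AND NOT p2   (complement / identity)
= p1 AND NOT p2   (absorption)

p1 AND NOT p2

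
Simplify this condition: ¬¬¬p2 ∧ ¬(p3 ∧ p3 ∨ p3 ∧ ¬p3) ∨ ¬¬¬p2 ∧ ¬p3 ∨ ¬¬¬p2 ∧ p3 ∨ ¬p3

¬p2 ∨ ¬p3

¬¬¬p2 ∧ ¬(p3 ∧ p3 ∨ p3 ∧ ¬p3) ∨ ¬¬¬p2 ∧ ¬p3 ∨ ¬¬¬p2 ∧ p3 ∨ ¬p3
= ¬¬¬p2 ∧ ¬(p3 ∧ p3 ∨ p3 ∧ ¬p3) ∨ ¬¬¬p2 ∨ ¬p3   (distribution)
= ¬¬¬p2 ∧ ¬p3 ∨ ¬¬¬p2 ∨ ¬p3   (distribution)
= ¬¬¬p2 ∨ ¬p3   (absorption)
= ¬p2 ∨ ¬p3   (double negation)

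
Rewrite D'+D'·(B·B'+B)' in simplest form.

D'

D'+D'·(B·B'+B)'
= D'+D'·B'   [complement / identity]
= D'   [absorption]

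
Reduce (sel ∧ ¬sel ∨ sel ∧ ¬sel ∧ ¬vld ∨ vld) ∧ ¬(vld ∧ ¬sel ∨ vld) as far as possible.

(sel ∧ ¬sel ∨ sel ∧ ¬sel ∧ ¬vld ∨ vld) ∧ ¬(vld ∧ ¬sel ∨ vld)
= (sel ∧ ¬sel ∨ vld) ∧ ¬(vld ∧ ¬sel ∨ vld)
= (sel ∧ ¬sel ∨ vld) ∧ ¬vld
= vld ∧ ¬vld
= False

False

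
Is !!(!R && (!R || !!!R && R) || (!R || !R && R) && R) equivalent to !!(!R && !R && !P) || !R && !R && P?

E1: !!(!R && (!R || !!!R && R) || (!R || !R && R) && R)
    = !!(!R && (!R || !R && R) || (!R || !R && R) && R)   — double negation
    = !!(!R || !R && R)   — distribution
    = !!!R   — complement / identity
    = !R   — double negation
E2: !!(!R && !R && !P) || !R && !R && P
    = !R && !R && !P || !R && !R && P   — double negation
    = !R && !R   — distribution
    = !R   — idempotence
Both reduce to !R, so they are equivalent.

Yes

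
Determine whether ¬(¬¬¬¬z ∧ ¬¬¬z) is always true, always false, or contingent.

always true

¬(¬¬¬¬z ∧ ¬¬¬z)
= ¬¬¬z ∨ ¬¬z   (De Morgan)
= ¬z ∨ ¬¬z   (double negation)
= ¬z ∨ z   (double negation)
= True   (complement)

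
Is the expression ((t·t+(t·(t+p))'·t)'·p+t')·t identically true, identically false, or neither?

identically false

((t·t+(t·(t+p))'·t)'·p+t')·t
= ((t·t+t'·t)'·p+t')·t
= (t'·p+t')·t
= t'·t
= 0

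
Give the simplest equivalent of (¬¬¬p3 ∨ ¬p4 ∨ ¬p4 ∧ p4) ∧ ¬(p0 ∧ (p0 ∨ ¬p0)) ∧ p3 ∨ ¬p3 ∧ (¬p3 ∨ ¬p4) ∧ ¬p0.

(¬p3 ∨ ¬p4) ∧ ¬p0

(¬¬¬p3 ∨ ¬p4 ∨ ¬p4 ∧ p4) ∧ ¬(p0 ∧ (p0 ∨ ¬p0)) ∧ p3 ∨ ¬p3 ∧ (¬p3 ∨ ¬p4) ∧ ¬p0
= (¬p3 ∨ ¬p4 ∨ ¬p4 ∧ p4) ∧ ¬(p0 ∧ (p0 ∨ ¬p0)) ∧ p3 ∨ ¬p3 ∧ (¬p3 ∨ ¬p4) ∧ ¬p0   — double negation
= (¬p3 ∨ ¬p4 ∨ ¬p4 ∧ p4) ∧ ¬p0 ∧ p3 ∨ ¬p3 ∧ (¬p3 ∨ ¬p4) ∧ ¬p0   — complement / identity
= (¬p3 ∨ ¬p4) ∧ ¬p0 ∧ p3 ∨ ¬p3 ∧ (¬p3 ∨ ¬p4) ∧ ¬p0   — complement / identity
= (¬p3 ∨ ¬p4) ∧ ¬p0   — distribution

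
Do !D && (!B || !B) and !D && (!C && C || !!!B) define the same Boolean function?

E1: !D && (!B || !B)
    = !D && !B   (idempotence)
E2: !D && (!C && C || !!!B)
    = !D && !!!B   (complement / identity)
    = !D && !B   (double negation)
Both reduce to !D && !B, so they are equivalent.

Yes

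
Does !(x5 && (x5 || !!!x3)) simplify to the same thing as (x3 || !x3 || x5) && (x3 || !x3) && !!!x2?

No

E1: !(x5 && (x5 || !!!x3))
    = !(x5 && (x5 || !x3))
    = !x5
E2: (x3 || !x3 || x5) && (x3 || !x3) && !!!x2
    = (x3 || !x3) && !!!x2
    = !!!x2
    = !x2
These differ: at x2=1, x3=1, x5=0, E1 = 1 but E2 = 0.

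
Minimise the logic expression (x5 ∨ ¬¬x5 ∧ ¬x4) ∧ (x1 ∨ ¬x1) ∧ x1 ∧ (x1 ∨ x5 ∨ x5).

(x5 ∨ ¬¬x5 ∧ ¬x4) ∧ (x1 ∨ ¬x1) ∧ x1 ∧ (x1 ∨ x5 ∨ x5)
= (x5 ∨ x5 ∧ ¬x4) ∧ (x1 ∨ ¬x1) ∧ x1 ∧ (x1 ∨ x5 ∨ x5)   [double negation]
= (x5 ∨ x5 ∧ ¬x4) ∧ x1 ∧ (x1 ∨ x5 ∨ x5)   [complement / identity]
= x5 ∧ x1 ∧ (x1 ∨ x5 ∨ x5)   [absorption]
= x5 ∧ x1 ∧ (x1 ∨ x5)   [idempotence]
= x5 ∧ x1   [absorption]

x5 ∧ x1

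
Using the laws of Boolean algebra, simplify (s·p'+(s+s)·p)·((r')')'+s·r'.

s·r'

(s·p'+(s+s)·p)·((r')')'+s·r'
= (s·p'+s·p)·((r')')'+s·r'   (idempotence)
= s·((r')')'+s·r'   (distribution)
= s·r'+s·r'   (double negation)
= s·r'   (idempotence)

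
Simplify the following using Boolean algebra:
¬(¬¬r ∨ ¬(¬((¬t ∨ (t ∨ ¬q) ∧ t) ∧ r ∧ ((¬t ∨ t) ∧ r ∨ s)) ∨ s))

¬r

¬(¬¬r ∨ ¬(¬((¬t ∨ (t ∨ ¬q) ∧ t) ∧ r ∧ ((¬t ∨ t) ∧ r ∨ s)) ∨ s))
= ¬(¬¬r ∨ ¬(¬((¬t ∨ t) ∧ r ∧ ((¬t ∨ t) ∧ r ∨ s)) ∨ s))   — absorption
= ¬(¬¬r ∨ ¬(¬((¬t ∨ t) ∧ r) ∨ s))   — absorption
= ¬(¬¬r ∨ ¬(¬r ∨ s))   — complement / identity
= ¬r ∧ (¬r ∨ s)   — De Morgan
= ¬r   — absorption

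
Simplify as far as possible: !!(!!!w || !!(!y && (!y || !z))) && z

(!w || !y) && z

!!(!!!w || !!(!y && (!y || !z))) && z
= (!!!w || !!(!y && (!y || !z))) && z   [double negation]
= (!!!w || !y && (!y || !z)) && z   [double negation]
= (!!!w || !y) && z   [absorption]
= (!w || !y) && z   [double negation]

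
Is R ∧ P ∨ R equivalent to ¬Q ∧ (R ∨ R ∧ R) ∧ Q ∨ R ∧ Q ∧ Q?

E1: R ∧ P ∨ R
    = R   (absorption)
E2: ¬Q ∧ (R ∨ R ∧ R) ∧ Q ∨ R ∧ Q ∧ Q
    = ¬Q ∧ (R ∨ R) ∧ Q ∨ R ∧ Q ∧ Q   (idempotence)
    = ¬Q ∧ R ∧ Q ∨ R ∧ Q ∧ Q   (idempotence)
    = R ∧ Q   (distribution)
These differ: at P=1, Q=0, R=1, E1 = 1 but E2 = 0.

No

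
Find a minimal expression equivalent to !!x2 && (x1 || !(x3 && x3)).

x2 && (x1 || !x3)

!!x2 && (x1 || !(x3 && x3))
= !!x2 && (x1 || !x3)
= x2 && (x1 || !x3)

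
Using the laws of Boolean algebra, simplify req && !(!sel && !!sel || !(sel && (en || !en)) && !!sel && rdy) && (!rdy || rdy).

req

req && !(!sel && !!sel || !(sel && (en || !en)) && !!sel && rdy) && (!rdy || rdy)
= req && !(!sel && !!sel || !sel && !!sel && rdy) && (!rdy || rdy)   [complement / identity]
= req && !(!sel && !!sel) && (!rdy || rdy)   [absorption]
= req && !(!sel && !!sel)   [complement / identity]
= req && (sel || !sel)   [De Morgan]
= req   [complement / identity]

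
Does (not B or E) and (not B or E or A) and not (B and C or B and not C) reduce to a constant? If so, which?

no

(not B or E) and (not B or E or A) and not (B and C or B and not C)
= (not B or E) and not (B and C or B and not C)
= (not B or E) and not B
= not B
This depends on B, so it is not a constant.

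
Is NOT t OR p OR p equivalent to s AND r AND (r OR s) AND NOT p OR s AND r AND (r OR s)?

E1: NOT t OR p OR p
    = NOT t OR p   [idempotence]
E2: s AND r AND (r OR s) AND NOT p OR s AND r AND (r OR s)
    = s AND r AND (r OR s)   [absorption]
    = s AND r   [absorption]
These differ: at p=1, r=0, s=0, t=0, E1 = 1 but E2 = 0.

No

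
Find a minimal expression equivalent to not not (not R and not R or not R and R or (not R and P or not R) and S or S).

not R or S

not not (not R and not R or not R and R or (not R and P or not R) and S or S)
= not not (not R or (not R and P or not R) and S or S)
= not not (not R or not R and S or S)
= not R or not R and S or S
= not R or S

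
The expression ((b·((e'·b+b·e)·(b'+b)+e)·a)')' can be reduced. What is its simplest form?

b·a

((b·((e'·b+b·e)·(b'+b)+e)·a)')'
= ((b·(b·(b'+b)+e)·a)')'   [distribution]
= ((b·(b+e)·a)')'   [complement / identity]
= ((b·a)')'   [absorption]
= b·a   [double negation]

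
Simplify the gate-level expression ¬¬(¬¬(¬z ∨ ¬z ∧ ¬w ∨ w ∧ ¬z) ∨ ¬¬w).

¬z ∨ w

¬¬(¬¬(¬z ∨ ¬z ∧ ¬w ∨ w ∧ ¬z) ∨ ¬¬w)
= ¬(¬(¬z ∨ ¬z ∧ ¬w ∨ w ∧ ¬z) ∧ ¬w)
= ¬(¬(¬z ∨ ¬z) ∧ ¬w)
= ¬(¬¬z ∧ ¬w)
= ¬z ∨ w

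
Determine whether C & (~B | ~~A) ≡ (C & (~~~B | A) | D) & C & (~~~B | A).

Yes

E1: C & (~B | ~~A)
    = C & (~B | A)
E2: (C & (~~~B | A) | D) & C & (~~~B | A)
    = (C & (~B | A) | D) & C & (~~~B | A)
    = (C & (~B | A) | D) & C & (~B | A)
    = C & (~B | A)
Both reduce to C & (~B | A), so they are equivalent.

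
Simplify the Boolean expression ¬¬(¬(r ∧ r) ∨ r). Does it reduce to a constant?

True

¬¬(¬(r ∧ r) ∨ r)
= ¬¬(¬r ∨ r)   (idempotence)
= ¬r ∨ r   (double negation)
= True   (complement)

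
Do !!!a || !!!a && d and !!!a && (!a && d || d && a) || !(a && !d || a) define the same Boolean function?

E1: !!!a || !!!a && d
    = !!!a   (absorption)
    = !a   (double negation)
E2: !!!a && (!a && d || d && a) || !(a && !d || a)
    = !!!a && (!a && d || d && a) || !a   (absorption)
    = !!!a && d || !a   (distribution)
    = !a && d || !a   (double negation)
    = !a   (absorption)
Both reduce to !a, so they are equivalent.

Yes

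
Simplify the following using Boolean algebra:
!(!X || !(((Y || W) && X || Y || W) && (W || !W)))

!(!X || !(((Y || W) && X || Y || W) && (W || !W)))
= X && ((Y || W) && X || Y || W) && (W || !W)   — De Morgan
= X && ((Y || W) && X || Y || W)   — complement / identity
= X && (Y || W)   — absorption

X && (Y || W)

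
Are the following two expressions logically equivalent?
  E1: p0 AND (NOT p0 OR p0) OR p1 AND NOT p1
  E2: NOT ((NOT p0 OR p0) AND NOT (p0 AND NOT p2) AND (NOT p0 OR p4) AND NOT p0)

Yes

E1: p0 AND (NOT p0 OR p0) OR p1 AND NOT p1
    = p0 AND (NOT p0 OR p0)
    = p0
E2: NOT ((NOT p0 OR p0) AND NOT (p0 AND NOT p2) AND (NOT p0 OR p4) AND NOT p0)
    = NOT (NOT (p0 AND NOT p2) AND (NOT p0 OR p4) AND NOT p0)
    = NOT (NOT (p0 AND NOT p2) AND NOT p0)
    = p0 AND NOT p2 OR p0
    = p0
Both reduce to p0, so they are equivalent.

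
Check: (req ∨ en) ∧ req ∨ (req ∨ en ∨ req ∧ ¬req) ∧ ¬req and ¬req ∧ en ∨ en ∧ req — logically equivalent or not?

E1: (req ∨ en) ∧ req ∨ (req ∨ en ∨ req ∧ ¬req) ∧ ¬req
    = (req ∨ en) ∧ req ∨ (req ∨ en) ∧ ¬req   — complement / identity
    = req ∨ en   — distribution
E2: ¬req ∧ en ∨ en ∧ req
    = en   — distribution
These differ: at en=0, req=1, E1 = 1 but E2 = 0.

No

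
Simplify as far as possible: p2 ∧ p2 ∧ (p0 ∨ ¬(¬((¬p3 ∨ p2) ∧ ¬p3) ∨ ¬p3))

p2 ∧ p2 ∧ (p0 ∨ ¬(¬((¬p3 ∨ p2) ∧ ¬p3) ∨ ¬p3))
= p2 ∧ p2 ∧ (p0 ∨ ¬(¬¬p3 ∨ ¬p3))   — absorption
= p2 ∧ p2 ∧ (p0 ∨ ¬p3 ∧ p3)   — De Morgan
= p2 ∧ (p0 ∨ ¬p3 ∧ p3)   — idempotence
= p2 ∧ p0   — complement / identity

p2 ∧ p0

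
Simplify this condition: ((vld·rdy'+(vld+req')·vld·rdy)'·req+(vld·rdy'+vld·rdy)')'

vld

((vld·rdy'+(vld+req')·vld·rdy)'·req+(vld·rdy'+vld·rdy)')'
= ((vld·rdy'+vld·rdy)'·req+(vld·rdy'+vld·rdy)')'   — absorption
= ((vld·rdy'+vld·rdy)')'   — absorption
= (vld')'   — distribution
= vld   — double negation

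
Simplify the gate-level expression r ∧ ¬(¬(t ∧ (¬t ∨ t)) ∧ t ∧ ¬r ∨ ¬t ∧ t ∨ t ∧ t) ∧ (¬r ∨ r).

r ∧ ¬(¬(t ∧ (¬t ∨ t)) ∧ t ∧ ¬r ∨ ¬t ∧ t ∨ t ∧ t) ∧ (¬r ∨ r)
= r ∧ ¬(¬t ∧ t ∧ ¬r ∨ ¬t ∧ t ∨ t ∧ t) ∧ (¬r ∨ r)
= r ∧ ¬(¬t ∧ t ∨ t ∧ t) ∧ (¬r ∨ r)
= r ∧ ¬(¬t ∧ t ∨ t ∧ t)
= r ∧ ¬t

r ∧ ¬t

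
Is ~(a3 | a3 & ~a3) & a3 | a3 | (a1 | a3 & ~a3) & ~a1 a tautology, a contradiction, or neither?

neither

~(a3 | a3 & ~a3) & a3 | a3 | (a1 | a3 & ~a3) & ~a1
= ~(a3 | a3 & ~a3) & a3 | a3 | a1 & ~a1   — complement / identity
= ~a3 & a3 | a3 | a1 & ~a1   — complement / identity
= ~a3 & a3 | a3   — complement / identity
= a3   — complement / identity
This depends on a3, so it is not a constant.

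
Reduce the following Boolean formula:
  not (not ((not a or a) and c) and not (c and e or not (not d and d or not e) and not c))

not (not ((not a or a) and c) and not (c and e or not (not d and d or not e) and not c))
= not (not ((not a or a) and c) and not (c and e or not not e and not c))   — complement / identity
= (not a or a) and c or c and e or not not e and not c   — De Morgan
= (not a or a) and c or c and e or e and not c   — double negation
= c or c and e or e and not c   — complement / identity
= c or e   — distribution

c or e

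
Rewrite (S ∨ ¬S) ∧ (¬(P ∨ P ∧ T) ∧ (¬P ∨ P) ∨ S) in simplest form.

¬P ∨ S

(S ∨ ¬S) ∧ (¬(P ∨ P ∧ T) ∧ (¬P ∨ P) ∨ S)
= ¬(P ∨ P ∧ T) ∧ (¬P ∨ P) ∨ S
= ¬(P ∨ P ∧ T) ∨ S
= ¬P ∨ S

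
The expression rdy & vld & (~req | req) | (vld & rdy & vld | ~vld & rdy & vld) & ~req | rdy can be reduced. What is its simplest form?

rdy & vld & (~req | req) | (vld & rdy & vld | ~vld & rdy & vld) & ~req | rdy
= rdy & vld | (vld & rdy & vld | ~vld & rdy & vld) & ~req | rdy
= rdy & vld | rdy & vld & ~req | rdy
= rdy & vld | rdy
= rdy

rdy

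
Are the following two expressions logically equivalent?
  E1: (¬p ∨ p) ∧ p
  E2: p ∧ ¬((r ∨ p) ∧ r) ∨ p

E1: (¬p ∨ p) ∧ p
    = p
E2: p ∧ ¬((r ∨ p) ∧ r) ∨ p
    = p ∧ ¬r ∨ p
    = p
Both reduce to p, so they are equivalent.

Yes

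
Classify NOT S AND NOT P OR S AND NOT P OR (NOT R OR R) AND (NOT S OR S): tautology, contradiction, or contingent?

NOT S AND NOT P OR S AND NOT P OR (NOT R OR R) AND (NOT S OR S)
= NOT S AND NOT P OR S AND NOT P OR NOT S OR S   (complement / identity)
= (NOT S OR S) AND NOT P OR NOT S OR S   (distribution)
= NOT S OR S   (absorption)
= TRUE   (complement)

tautology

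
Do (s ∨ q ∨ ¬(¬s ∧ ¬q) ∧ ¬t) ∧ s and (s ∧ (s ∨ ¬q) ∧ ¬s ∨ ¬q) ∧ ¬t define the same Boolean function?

E1: (s ∨ q ∨ ¬(¬s ∧ ¬q) ∧ ¬t) ∧ s
    = (s ∨ q ∨ (s ∨ q) ∧ ¬t) ∧ s   (De Morgan)
    = (s ∨ q) ∧ s   (absorption)
    = s   (absorption)
E2: (s ∧ (s ∨ ¬q) ∧ ¬s ∨ ¬q) ∧ ¬t
    = (s ∧ ¬s ∨ ¬q) ∧ ¬t   (absorption)
    = ¬q ∧ ¬t   (complement / identity)
These differ: at q=0, s=1, t=1, E1 = 1 but E2 = 0.

No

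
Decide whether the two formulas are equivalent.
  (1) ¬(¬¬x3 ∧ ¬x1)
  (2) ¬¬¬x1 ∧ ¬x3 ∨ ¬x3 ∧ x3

E1: ¬(¬¬x3 ∧ ¬x1)
    = ¬x3 ∨ x1
E2: ¬¬¬x1 ∧ ¬x3 ∨ ¬x3 ∧ x3
    = ¬¬¬x1 ∧ ¬x3
    = ¬x1 ∧ ¬x3
These differ: at x1=1, x3=0, E1 = 1 but E2 = 0.

No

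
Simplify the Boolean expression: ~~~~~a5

~~~~~a5
= ~~~a5
= ~a5

~a5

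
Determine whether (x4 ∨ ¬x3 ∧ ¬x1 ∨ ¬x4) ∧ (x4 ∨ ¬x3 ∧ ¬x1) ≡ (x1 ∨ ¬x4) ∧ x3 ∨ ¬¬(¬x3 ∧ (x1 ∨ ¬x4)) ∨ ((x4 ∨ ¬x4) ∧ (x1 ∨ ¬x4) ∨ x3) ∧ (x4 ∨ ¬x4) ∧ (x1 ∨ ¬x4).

No

E1: (x4 ∨ ¬x3 ∧ ¬x1 ∨ ¬x4) ∧ (x4 ∨ ¬x3 ∧ ¬x1)
    = x4 ∨ ¬x3 ∧ ¬x1   [absorption]
E2: (x1 ∨ ¬x4) ∧ x3 ∨ ¬¬(¬x3 ∧ (x1 ∨ ¬x4)) ∨ ((x4 ∨ ¬x4) ∧ (x1 ∨ ¬x4) ∨ x3) ∧ (x4 ∨ ¬x4) ∧ (x1 ∨ ¬x4)
    = (x1 ∨ ¬x4) ∧ x3 ∨ ¬¬(¬x3 ∧ (x1 ∨ ¬x4)) ∨ (x4 ∨ ¬x4) ∧ (x1 ∨ ¬x4)   [absorption]
    = (x1 ∨ ¬x4) ∧ x3 ∨ ¬x3 ∧ (x1 ∨ ¬x4) ∨ (x4 ∨ ¬x4) ∧ (x1 ∨ ¬x4)   [double negation]
    = x1 ∨ ¬x4 ∨ (x4 ∨ ¬x4) ∧ (x1 ∨ ¬x4)   [distribution]
    = x1 ∨ ¬x4 ∨ x1 ∨ ¬x4   [complement / identity]
    = x1 ∨ ¬x4   [idempotence]
These differ: at x1=0, x3=1, x4=0, E1 = 0 but E2 = 1.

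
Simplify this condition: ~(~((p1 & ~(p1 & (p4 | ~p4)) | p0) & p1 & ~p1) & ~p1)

~(~((p1 & ~(p1 & (p4 | ~p4)) | p0) & p1 & ~p1) & ~p1)
= ~(~((p1 & ~p1 | p0) & p1 & ~p1) & ~p1)
= (p1 & ~p1 | p0) & p1 & ~p1 | p1
= p1 & ~p1 | p1
= p1

p1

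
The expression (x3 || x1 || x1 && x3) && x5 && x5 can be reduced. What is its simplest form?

(x3 || x1) && x5

(x3 || x1 || x1 && x3) && x5 && x5
= (x3 || x1 || x1 && x3) && x5   — idempotence
= (x3 || x1) && x5   — absorption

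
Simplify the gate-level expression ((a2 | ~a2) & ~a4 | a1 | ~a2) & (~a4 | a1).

((a2 | ~a2) & ~a4 | a1 | ~a2) & (~a4 | a1)
= (~a4 | a1 | ~a2) & (~a4 | a1)
= ~a4 | (a1 | ~a2) & a1
= ~a4 | a1

~a4 | a1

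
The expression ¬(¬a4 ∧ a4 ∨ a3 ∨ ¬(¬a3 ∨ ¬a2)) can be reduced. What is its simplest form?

¬(¬a4 ∧ a4 ∨ a3 ∨ ¬(¬a3 ∨ ¬a2))
= ¬(¬a4 ∧ a4 ∨ a3 ∨ a3 ∧ a2)   (De Morgan)
= ¬(a3 ∨ a3 ∧ a2)   (complement / identity)
= ¬a3   (absorption)

¬a3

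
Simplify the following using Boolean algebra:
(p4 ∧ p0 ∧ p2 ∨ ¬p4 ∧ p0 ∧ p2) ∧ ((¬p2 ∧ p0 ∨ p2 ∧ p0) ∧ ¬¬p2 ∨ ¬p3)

p0 ∧ p2

(p4 ∧ p0 ∧ p2 ∨ ¬p4 ∧ p0 ∧ p2) ∧ ((¬p2 ∧ p0 ∨ p2 ∧ p0) ∧ ¬¬p2 ∨ ¬p3)
= (p4 ∧ p0 ∧ p2 ∨ ¬p4 ∧ p0 ∧ p2) ∧ ((¬p2 ∧ p0 ∨ p2 ∧ p0) ∧ p2 ∨ ¬p3)
= p0 ∧ p2 ∧ ((¬p2 ∧ p0 ∨ p2 ∧ p0) ∧ p2 ∨ ¬p3)
= p0 ∧ p2 ∧ (p0 ∧ p2 ∨ ¬p3)
= p0 ∧ p2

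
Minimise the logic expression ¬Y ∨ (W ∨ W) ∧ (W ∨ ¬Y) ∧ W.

¬Y ∨ (W ∨ W) ∧ (W ∨ ¬Y) ∧ W
= ¬Y ∨ W ∧ (W ∨ ¬Y) ∧ W
= ¬Y ∨ W ∧ W
= ¬Y ∨ W

¬Y ∨ W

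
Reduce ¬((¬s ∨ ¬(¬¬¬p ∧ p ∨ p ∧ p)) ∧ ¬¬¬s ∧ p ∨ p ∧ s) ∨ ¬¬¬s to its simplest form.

¬((¬s ∨ ¬(¬¬¬p ∧ p ∨ p ∧ p)) ∧ ¬¬¬s ∧ p ∨ p ∧ s) ∨ ¬¬¬s
= ¬((¬s ∨ ¬(¬p ∧ p ∨ p ∧ p)) ∧ ¬¬¬s ∧ p ∨ p ∧ s) ∨ ¬¬¬s
= ¬((¬s ∨ ¬(¬p ∧ p ∨ p ∧ p)) ∧ ¬s ∧ p ∨ p ∧ s) ∨ ¬¬¬s
= ¬((¬s ∨ ¬p) ∧ ¬s ∧ p ∨ p ∧ s) ∨ ¬¬¬s
= ¬(¬s ∧ p ∨ p ∧ s) ∨ ¬¬¬s
= ¬(¬s ∧ p ∨ p ∧ s) ∨ ¬s
= ¬p ∨ ¬s

¬p ∨ ¬s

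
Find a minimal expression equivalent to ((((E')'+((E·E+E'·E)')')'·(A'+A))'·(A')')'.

E'+A'

((((E')'+((E·E+E'·E)')')'·(A'+A))'·(A')')'
= ((((E')'+(E')')'·(A'+A))'·(A')')'
= ((E'·E'·(A'+A))'·(A')')'
= ((E'·(A'+A))'·(A')')'
= E'·(A'+A)+A'
= E'+A'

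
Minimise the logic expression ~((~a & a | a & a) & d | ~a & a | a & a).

~a

~((~a & a | a & a) & d | ~a & a | a & a)
= ~(~a & a | a & a)   — absorption
= ~a   — distribution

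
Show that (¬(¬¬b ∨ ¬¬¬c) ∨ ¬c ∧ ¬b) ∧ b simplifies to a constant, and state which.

(¬(¬¬b ∨ ¬¬¬c) ∨ ¬c ∧ ¬b) ∧ b
= (¬(¬¬b ∨ ¬c) ∨ ¬c ∧ ¬b) ∧ b
= (¬b ∧ c ∨ ¬c ∧ ¬b) ∧ b
= ¬b ∧ b
= False

False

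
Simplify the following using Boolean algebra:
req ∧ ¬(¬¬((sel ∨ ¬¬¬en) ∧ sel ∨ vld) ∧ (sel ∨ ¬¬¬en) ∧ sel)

req ∧ ¬sel

req ∧ ¬(¬¬((sel ∨ ¬¬¬en) ∧ sel ∨ vld) ∧ (sel ∨ ¬¬¬en) ∧ sel)
= req ∧ ¬(((sel ∨ ¬¬¬en) ∧ sel ∨ vld) ∧ (sel ∨ ¬¬¬en) ∧ sel)   [double negation]
= req ∧ ¬((sel ∨ ¬¬¬en) ∧ sel)   [absorption]
= req ∧ ¬((sel ∨ ¬en) ∧ sel)   [double negation]
= req ∧ ¬sel   [absorption]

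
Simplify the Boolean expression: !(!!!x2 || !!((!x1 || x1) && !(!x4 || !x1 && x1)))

x2 && !x4

!(!!!x2 || !!((!x1 || x1) && !(!x4 || !x1 && x1)))
= !(!!!x2 || !!!(!x4 || !x1 && x1))   [complement / identity]
= !(!!!x2 || !!!!x4)   [complement / identity]
= !!x2 && !!!x4   [De Morgan]
= x2 && !!!x4   [double negation]
= x2 && !x4   [double negation]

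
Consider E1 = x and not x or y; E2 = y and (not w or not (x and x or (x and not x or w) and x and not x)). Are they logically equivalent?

No

E1: x and not x or y
    = y
E2: y and (not w or not (x and x or (x and not x or w) and x and not x))
    = y and (not w or not (x and x or x and not x))
    = y and (not w or not x)
These differ: at w=1, x=1, y=1, E1 = 1 but E2 = 0.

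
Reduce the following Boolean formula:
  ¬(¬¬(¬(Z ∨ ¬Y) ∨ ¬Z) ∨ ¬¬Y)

Z ∧ ¬Y

¬(¬¬(¬(Z ∨ ¬Y) ∨ ¬Z) ∨ ¬¬Y)
= ¬(¬(Z ∨ ¬Y) ∨ ¬Z) ∧ ¬Y   — De Morgan
= (Z ∨ ¬Y) ∧ Z ∧ ¬Y   — De Morgan
= Z ∧ ¬Y   — absorption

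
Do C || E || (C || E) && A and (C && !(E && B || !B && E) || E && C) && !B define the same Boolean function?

No

E1: C || E || (C || E) && A
    = C || E   [absorption]
E2: (C && !(E && B || !B && E) || E && C) && !B
    = (C && !E || E && C) && !B   [distribution]
    = C && !B   [distribution]
These differ: at A=0, B=1, C=0, E=1, E1 = 1 but E2 = 0.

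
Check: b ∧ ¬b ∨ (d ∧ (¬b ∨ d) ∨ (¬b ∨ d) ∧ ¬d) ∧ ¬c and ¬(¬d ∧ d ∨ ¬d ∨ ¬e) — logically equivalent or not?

No

E1: b ∧ ¬b ∨ (d ∧ (¬b ∨ d) ∨ (¬b ∨ d) ∧ ¬d) ∧ ¬c
    = b ∧ ¬b ∨ (¬b ∨ d) ∧ ¬c   (distribution)
    = (¬b ∨ d) ∧ ¬c   (complement / identity)
E2: ¬(¬d ∧ d ∨ ¬d ∨ ¬e)
    = ¬(¬d ∨ ¬e)   (complement / identity)
    = d ∧ e   (De Morgan)
These differ: at b=0, c=1, d=1, e=1, E1 = 0 but E2 = 1.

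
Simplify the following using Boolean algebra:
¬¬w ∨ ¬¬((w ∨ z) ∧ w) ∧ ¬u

¬¬w ∨ ¬¬((w ∨ z) ∧ w) ∧ ¬u
= ¬¬w ∨ ¬¬w ∧ ¬u   — absorption
= ¬¬w   — absorption
= w   — double negation

w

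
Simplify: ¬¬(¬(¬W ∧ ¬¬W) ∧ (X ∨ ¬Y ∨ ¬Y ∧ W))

¬¬(¬(¬W ∧ ¬¬W) ∧ (X ∨ ¬Y ∨ ¬Y ∧ W))
= ¬¬((W ∨ ¬W) ∧ (X ∨ ¬Y ∨ ¬Y ∧ W))   — De Morgan
= ¬¬((W ∨ ¬W) ∧ (X ∨ ¬Y))   — absorption
= ¬¬(X ∨ ¬Y)   — complement / identity
= X ∨ ¬Y   — double negation

X ∨ ¬Y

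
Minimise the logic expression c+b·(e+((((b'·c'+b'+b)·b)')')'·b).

c+b·(e+((((b'·c'+b'+b)·b)')')'·b)
= c+b·(e+((b'·c'+b'+b)·b)'·b)   — double negation
= c+b·(e+((b'+b)·b)'·b)   — absorption
= c+b·(e+b'·b)   — complement / identity
= c+b·e   — complement / identity

c+b·e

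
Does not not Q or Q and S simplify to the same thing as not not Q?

E1: not not Q or Q and S
    = Q or Q and S
    = Q
E2: not not Q
    = Q
Both reduce to Q, so they are equivalent.

Yes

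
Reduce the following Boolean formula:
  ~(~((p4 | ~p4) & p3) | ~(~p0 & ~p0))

p3 & ~p0

~(~((p4 | ~p4) & p3) | ~(~p0 & ~p0))
= (p4 | ~p4) & p3 & ~p0 & ~p0   — De Morgan
= (p4 | ~p4) & p3 & ~p0   — idempotence
= p3 & ~p0   — complement / identity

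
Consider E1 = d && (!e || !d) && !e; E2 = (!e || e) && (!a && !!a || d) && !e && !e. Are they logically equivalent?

E1: d && (!e || !d) && !e
    = d && !e   (absorption)
E2: (!e || e) && (!a && !!a || d) && !e && !e
    = (!e || e) && (!a && !!a || d) && !e   (idempotence)
    = (!a && !!a || d) && !e   (complement / identity)
    = (!a && a || d) && !e   (double negation)
    = d && !e   (complement / identity)
Both reduce to d && !e, so they are equivalent.

Yes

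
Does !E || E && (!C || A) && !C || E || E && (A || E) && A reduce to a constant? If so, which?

yes, True

!E || E && (!C || A) && !C || E || E && (A || E) && A
= !E || E && !C || E || E && (A || E) && A   — absorption
= !E || E && !C || E || E && A   — absorption
= !E || E && !C || E   — absorption
= !E || E   — absorption
= true   — complement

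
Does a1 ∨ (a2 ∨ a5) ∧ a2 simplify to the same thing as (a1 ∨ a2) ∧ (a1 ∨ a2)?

Yes

E1: a1 ∨ (a2 ∨ a5) ∧ a2
    = a1 ∨ a2
E2: (a1 ∨ a2) ∧ (a1 ∨ a2)
    = a1 ∨ a2
Both reduce to a1 ∨ a2, so they are equivalent.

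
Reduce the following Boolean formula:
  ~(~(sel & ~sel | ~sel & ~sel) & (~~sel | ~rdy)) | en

~sel | en

~(~(sel & ~sel | ~sel & ~sel) & (~~sel | ~rdy)) | en
= ~(~~sel & (~~sel | ~rdy)) | en
= ~~~sel | en
= ~sel | en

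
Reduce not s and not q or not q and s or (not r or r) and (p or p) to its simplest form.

not s and not q or not q and s or (not r or r) and (p or p)
= not s and not q or not q and s or p or p
= not q or p or p
= not q or p

not q or p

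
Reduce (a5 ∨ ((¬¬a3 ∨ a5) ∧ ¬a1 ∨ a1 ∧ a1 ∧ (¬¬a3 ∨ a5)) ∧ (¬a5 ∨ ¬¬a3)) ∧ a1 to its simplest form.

(a5 ∨ a3) ∧ a1

(a5 ∨ ((¬¬a3 ∨ a5) ∧ ¬a1 ∨ a1 ∧ a1 ∧ (¬¬a3 ∨ a5)) ∧ (¬a5 ∨ ¬¬a3)) ∧ a1
= (a5 ∨ ((¬¬a3 ∨ a5) ∧ ¬a1 ∨ a1 ∧ (¬¬a3 ∨ a5)) ∧ (¬a5 ∨ ¬¬a3)) ∧ a1   (idempotence)
= (a5 ∨ (¬¬a3 ∨ a5) ∧ (¬a5 ∨ ¬¬a3)) ∧ a1   (distribution)
= (a5 ∨ ¬¬a3 ∨ a5 ∧ ¬a5) ∧ a1   (distribution)
= (a5 ∨ a3 ∨ a5 ∧ ¬a5) ∧ a1   (double negation)
= (a5 ∨ a3) ∧ a1   (complement / identity)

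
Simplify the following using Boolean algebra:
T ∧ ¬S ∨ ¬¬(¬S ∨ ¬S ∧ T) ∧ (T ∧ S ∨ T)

T ∧ ¬S ∨ ¬¬(¬S ∨ ¬S ∧ T) ∧ (T ∧ S ∨ T)
= T ∧ ¬S ∨ ¬¬(¬S ∨ ¬S ∧ T) ∧ T
= T ∧ ¬S ∨ ¬¬¬S ∧ T
= T ∧ ¬S ∨ ¬S ∧ T
= (T ∨ T) ∧ ¬S
= T ∧ ¬S

T ∧ ¬S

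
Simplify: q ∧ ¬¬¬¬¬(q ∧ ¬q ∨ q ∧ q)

q ∧ ¬¬¬¬¬(q ∧ ¬q ∨ q ∧ q)
= q ∧ ¬¬¬(q ∧ ¬q ∨ q ∧ q)
= q ∧ ¬(q ∧ ¬q ∨ q ∧ q)
= q ∧ ¬q
= False

False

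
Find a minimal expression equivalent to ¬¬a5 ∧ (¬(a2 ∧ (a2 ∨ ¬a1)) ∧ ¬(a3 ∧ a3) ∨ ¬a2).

a5 ∧ ¬a2

¬¬a5 ∧ (¬(a2 ∧ (a2 ∨ ¬a1)) ∧ ¬(a3 ∧ a3) ∨ ¬a2)
= ¬¬a5 ∧ (¬a2 ∧ ¬(a3 ∧ a3) ∨ ¬a2)   (absorption)
= a5 ∧ (¬a2 ∧ ¬(a3 ∧ a3) ∨ ¬a2)   (double negation)
= a5 ∧ (¬a2 ∧ ¬a3 ∨ ¬a2)   (idempotence)
= a5 ∧ ¬a2   (absorption)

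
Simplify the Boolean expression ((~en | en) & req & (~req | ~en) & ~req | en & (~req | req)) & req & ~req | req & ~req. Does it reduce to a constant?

((~en | en) & req & (~req | ~en) & ~req | en & (~req | req)) & req & ~req | req & ~req
= ((~en | en) & req & (~req | ~en) & ~req | en) & req & ~req | req & ~req   (complement / identity)
= (req & (~req | ~en) & ~req | en) & req & ~req | req & ~req   (complement / identity)
= (req & ~req | en) & req & ~req | req & ~req   (absorption)
= req & ~req | req & ~req   (absorption)
= req & ~req   (idempotence)
= 0   (complement)

0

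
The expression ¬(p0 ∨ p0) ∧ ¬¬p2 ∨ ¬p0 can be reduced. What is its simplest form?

¬(p0 ∨ p0) ∧ ¬¬p2 ∨ ¬p0
= ¬p0 ∧ ¬¬p2 ∨ ¬p0   (idempotence)
= ¬p0 ∧ p2 ∨ ¬p0   (double negation)
= ¬p0   (absorption)

¬p0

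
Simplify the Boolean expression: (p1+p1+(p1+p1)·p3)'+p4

(p1+p1+(p1+p1)·p3)'+p4
= (p1+p1)'+p4   — absorption
= p1'+p4   — idempotence

p1'+p4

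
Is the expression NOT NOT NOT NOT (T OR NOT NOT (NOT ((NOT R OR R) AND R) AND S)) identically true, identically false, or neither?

neither

NOT NOT NOT NOT (T OR NOT NOT (NOT ((NOT R OR R) AND R) AND S))
= NOT NOT NOT NOT (T OR NOT ((NOT R OR R) AND R) AND S)   — double negation
= NOT NOT (T OR NOT ((NOT R OR R) AND R) AND S)   — double negation
= T OR NOT ((NOT R OR R) AND R) AND S   — double negation
= T OR NOT R AND S   — complement / identity
This depends on R, S, T, so it is not a constant.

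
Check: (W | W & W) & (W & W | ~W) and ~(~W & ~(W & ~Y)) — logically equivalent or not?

Yes

E1: (W | W & W) & (W & W | ~W)
    = W & ~W | W & W
    = W
E2: ~(~W & ~(W & ~Y))
    = W | W & ~Y
    = W
Both reduce to W, so they are equivalent.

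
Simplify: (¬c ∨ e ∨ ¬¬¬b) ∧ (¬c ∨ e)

¬c ∨ e

(¬c ∨ e ∨ ¬¬¬b) ∧ (¬c ∨ e)
= (¬c ∨ e ∨ ¬b) ∧ (¬c ∨ e)
= ¬c ∨ e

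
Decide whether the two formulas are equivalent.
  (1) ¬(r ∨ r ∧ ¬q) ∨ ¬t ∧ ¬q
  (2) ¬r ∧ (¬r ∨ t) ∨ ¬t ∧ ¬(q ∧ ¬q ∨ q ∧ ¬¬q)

Yes

E1: ¬(r ∨ r ∧ ¬q) ∨ ¬t ∧ ¬q
    = ¬r ∨ ¬t ∧ ¬q   — absorption
E2: ¬r ∧ (¬r ∨ t) ∨ ¬t ∧ ¬(q ∧ ¬q ∨ q ∧ ¬¬q)
    = ¬r ∧ (¬r ∨ t) ∨ ¬t ∧ ¬(q ∧ ¬q ∨ q ∧ q)   — double negation
    = ¬r ∨ ¬t ∧ ¬(q ∧ ¬q ∨ q ∧ q)   — absorption
    = ¬r ∨ ¬t ∧ ¬q   — distribution
Both reduce to ¬r ∨ ¬t ∧ ¬q, so they are equivalent.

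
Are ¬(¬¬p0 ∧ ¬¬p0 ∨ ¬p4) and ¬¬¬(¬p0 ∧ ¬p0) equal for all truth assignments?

E1: ¬(¬¬p0 ∧ ¬¬p0 ∨ ¬p4)
    = ¬(¬¬p0 ∨ ¬p4)   (idempotence)
    = ¬p0 ∧ p4   (De Morgan)
E2: ¬¬¬(¬p0 ∧ ¬p0)
    = ¬¬(p0 ∨ p0)   (De Morgan)
    = ¬¬p0   (idempotence)
    = p0   (double negation)
These differ: at p0=1, p4=0, E1 = 0 but E2 = 1.

No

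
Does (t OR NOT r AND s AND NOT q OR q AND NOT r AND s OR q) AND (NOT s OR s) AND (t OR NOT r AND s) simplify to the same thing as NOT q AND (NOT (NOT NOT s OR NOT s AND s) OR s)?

No

E1: (t OR NOT r AND s AND NOT q OR q AND NOT r AND s OR q) AND (NOT s OR s) AND (t OR NOT r AND s)
    = (t OR NOT r AND s OR q) AND (NOT s OR s) AND (t OR NOT r AND s)   [distribution]
    = (t OR NOT r AND s OR q) AND (t OR NOT r AND s)   [complement / identity]
    = t OR NOT r AND s   [absorption]
E2: NOT q AND (NOT (NOT NOT s OR NOT s AND s) OR s)
    = NOT q AND (NOT (s OR NOT s AND s) OR s)   [double negation]
    = NOT q AND (NOT s OR s)   [complement / identity]
    = NOT q   [complement / identity]
These differ: at q=1, r=1, s=0, t=1, E1 = 1 but E2 = 0.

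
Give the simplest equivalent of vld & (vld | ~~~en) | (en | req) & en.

vld & (vld | ~~~en) | (en | req) & en
= vld & (vld | ~~~en) | en   [absorption]
= vld & (vld | ~en) | en   [double negation]
= vld | en   [absorption]

vld | en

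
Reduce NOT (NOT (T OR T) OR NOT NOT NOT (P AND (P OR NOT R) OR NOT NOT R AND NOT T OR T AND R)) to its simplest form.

NOT (NOT (T OR T) OR NOT NOT NOT (P AND (P OR NOT R) OR NOT NOT R AND NOT T OR T AND R))
= NOT (NOT (T OR T) OR NOT NOT NOT (P OR NOT NOT R AND NOT T OR T AND R))   [absorption]
= NOT (NOT (T OR T) OR NOT NOT NOT (P OR R AND NOT T OR T AND R))   [double negation]
= NOT (NOT (T OR T) OR NOT NOT NOT (P OR R))   [distribution]
= NOT (NOT (T OR T) OR NOT (P OR R))   [double negation]
= NOT (NOT T OR NOT (P OR R))   [idempotence]
= T AND (P OR R)   [De Morgan]

T AND (P OR R)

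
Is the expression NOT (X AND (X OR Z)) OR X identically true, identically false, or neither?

NOT (X AND (X OR Z)) OR X
= NOT X OR X   [absorption]
= TRUE   [complement]

identically true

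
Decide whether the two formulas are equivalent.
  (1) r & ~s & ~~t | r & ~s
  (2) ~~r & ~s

E1: r & ~s & ~~t | r & ~s
    = r & ~s & t | r & ~s   — double negation
    = r & ~s   — absorption
E2: ~~r & ~s
    = r & ~s   — double negation
Both reduce to r & ~s, so they are equivalent.

Yes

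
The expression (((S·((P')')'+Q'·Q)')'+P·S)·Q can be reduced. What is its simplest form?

S·Q

(((S·((P')')'+Q'·Q)')'+P·S)·Q
= (((S·P'+Q'·Q)')'+P·S)·Q   (double negation)
= (((S·P')')'+P·S)·Q   (complement / identity)
= (S·P'+P·S)·Q   (double negation)
= S·Q   (distribution)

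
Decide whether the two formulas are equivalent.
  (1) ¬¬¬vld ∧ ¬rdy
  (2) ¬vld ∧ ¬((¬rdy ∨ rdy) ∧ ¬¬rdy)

E1: ¬¬¬vld ∧ ¬rdy
    = ¬vld ∧ ¬rdy   — double negation
E2: ¬vld ∧ ¬((¬rdy ∨ rdy) ∧ ¬¬rdy)
    = ¬vld ∧ ¬((¬rdy ∨ rdy) ∧ rdy)   — double negation
    = ¬vld ∧ ¬rdy   — complement / identity
Both reduce to ¬vld ∧ ¬rdy, so they are equivalent.

Yes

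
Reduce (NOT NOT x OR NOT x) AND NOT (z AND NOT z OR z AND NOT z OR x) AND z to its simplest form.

(NOT NOT x OR NOT x) AND NOT (z AND NOT z OR z AND NOT z OR x) AND z
= (x OR NOT x) AND NOT (z AND NOT z OR z AND NOT z OR x) AND z
= NOT (z AND NOT z OR z AND NOT z OR x) AND z
= NOT (z AND NOT z OR x) AND z
= NOT x AND z

NOT x AND z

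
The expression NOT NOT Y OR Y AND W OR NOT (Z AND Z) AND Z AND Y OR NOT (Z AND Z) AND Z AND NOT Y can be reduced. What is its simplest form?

Y

NOT NOT Y OR Y AND W OR NOT (Z AND Z) AND Z AND Y OR NOT (Z AND Z) AND Z AND NOT Y
= NOT NOT Y OR Y AND W OR NOT (Z AND Z) AND Z   [distribution]
= Y OR Y AND W OR NOT (Z AND Z) AND Z   [double negation]
= Y OR Y AND W OR NOT Z AND Z   [idempotence]
= Y OR Y AND W   [complement / identity]
= Y   [absorption]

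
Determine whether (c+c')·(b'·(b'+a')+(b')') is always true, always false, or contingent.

(c+c')·(b'·(b'+a')+(b')')
= (c+c')·(b'+(b')')   (absorption)
= (c+c')·(b'+b)   (double negation)
= b'+b   (complement / identity)
= 1   (complement)

always true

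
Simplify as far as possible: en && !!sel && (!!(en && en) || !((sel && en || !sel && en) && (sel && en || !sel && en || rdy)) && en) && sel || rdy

en && !!sel && (!!(en && en) || !((sel && en || !sel && en) && (sel && en || !sel && en || rdy)) && en) && sel || rdy
= en && !!sel && (en && en || !((sel && en || !sel && en) && (sel && en || !sel && en || rdy)) && en) && sel || rdy   (double negation)
= en && !!sel && (en && en || !(sel && en || !sel && en) && en) && sel || rdy   (absorption)
= en && !!sel && (en && en || !en && en) && sel || rdy   (distribution)
= en && !!sel && en && sel || rdy   (distribution)
= en && sel && en && sel || rdy   (double negation)
= en && sel || rdy   (idempotence)

en && sel || rdy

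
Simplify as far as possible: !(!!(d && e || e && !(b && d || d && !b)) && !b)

!(!!(d && e || e && !(b && d || d && !b)) && !b)
= !(d && e || e && !(b && d || d && !b)) || b   [De Morgan]
= !(d && e || e && !d) || b   [distribution]
= !e || b   [distribution]

!e || b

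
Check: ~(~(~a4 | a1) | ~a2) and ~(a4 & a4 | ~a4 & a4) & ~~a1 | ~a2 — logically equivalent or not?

E1: ~(~(~a4 | a1) | ~a2)
    = (~a4 | a1) & a2   — De Morgan
E2: ~(a4 & a4 | ~a4 & a4) & ~~a1 | ~a2
    = ~a4 & ~~a1 | ~a2   — distribution
    = ~a4 & a1 | ~a2   — double negation
These differ: at a1=0, a2=0, a4=0, E1 = 0 but E2 = 1.

No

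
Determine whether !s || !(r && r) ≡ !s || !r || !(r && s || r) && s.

Yes

E1: !s || !(r && r)
    = !s || !r   [idempotence]
E2: !s || !r || !(r && s || r) && s
    = !s || !r || !r && s   [absorption]
    = !s || !r   [absorption]
Both reduce to !s || !r, so they are equivalent.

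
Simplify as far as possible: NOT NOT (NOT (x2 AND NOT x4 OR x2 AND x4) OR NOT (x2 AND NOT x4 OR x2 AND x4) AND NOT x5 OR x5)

NOT NOT (NOT (x2 AND NOT x4 OR x2 AND x4) OR NOT (x2 AND NOT x4 OR x2 AND x4) AND NOT x5 OR x5)
= NOT NOT (NOT (x2 AND NOT x4 OR x2 AND x4) OR x5)   — absorption
= NOT (x2 AND NOT x4 OR x2 AND x4) OR x5   — double negation
= NOT x2 OR x5   — distribution

NOT x2 OR x5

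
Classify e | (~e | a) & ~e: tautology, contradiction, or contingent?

e | (~e | a) & ~e
= e | ~e
= 1

tautology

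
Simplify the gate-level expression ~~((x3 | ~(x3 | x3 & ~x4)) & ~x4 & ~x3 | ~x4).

~~((x3 | ~(x3 | x3 & ~x4)) & ~x4 & ~x3 | ~x4)
= ~~((x3 | ~x3) & ~x4 & ~x3 | ~x4)   (absorption)
= ~~(~x4 & ~x3 | ~x4)   (complement / identity)
= ~~~x4   (absorption)
= ~x4   (double negation)

~x4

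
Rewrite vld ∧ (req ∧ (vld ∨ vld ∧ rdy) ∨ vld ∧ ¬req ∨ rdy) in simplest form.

vld ∧ (req ∧ (vld ∨ vld ∧ rdy) ∨ vld ∧ ¬req ∨ rdy)
= vld ∧ (req ∧ vld ∨ vld ∧ ¬req ∨ rdy)   [absorption]
= vld ∧ (vld ∨ rdy)   [distribution]
= vld   [absorption]

vld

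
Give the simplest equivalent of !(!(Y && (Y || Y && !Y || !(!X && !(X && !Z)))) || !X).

!(!(Y && (Y || Y && !Y || !(!X && !(X && !Z)))) || !X)
= !(!(Y && (Y || !(!X && !(X && !Z)))) || !X)   — complement / identity
= Y && (Y || !(!X && !(X && !Z))) && X   — De Morgan
= Y && (Y || X || X && !Z) && X   — De Morgan
= Y && (Y || X) && X   — absorption
= Y && X   — absorption

Y && X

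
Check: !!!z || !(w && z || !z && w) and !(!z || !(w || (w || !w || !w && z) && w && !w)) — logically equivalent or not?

No

E1: !!!z || !(w && z || !z && w)
    = !!!z || !w
    = !z || !w
E2: !(!z || !(w || (w || !w || !w && z) && w && !w))
    = !(!z || !(w || (w || !w) && w && !w))
    = !(!z || !(w || w && !w))
    = z && (w || w && !w)
    = z && w
These differ: at w=0, z=0, E1 = 1 but E2 = 0.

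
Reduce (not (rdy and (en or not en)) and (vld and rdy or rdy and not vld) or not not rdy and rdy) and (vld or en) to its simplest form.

rdy and (vld or en)

(not (rdy and (en or not en)) and (vld and rdy or rdy and not vld) or not not rdy and rdy) and (vld or en)
= (not (rdy and (en or not en)) and rdy or not not rdy and rdy) and (vld or en)   [distribution]
= (not rdy and rdy or not not rdy and rdy) and (vld or en)   [complement / identity]
= (not rdy and rdy or rdy and rdy) and (vld or en)   [double negation]
= rdy and (vld or en)   [distribution]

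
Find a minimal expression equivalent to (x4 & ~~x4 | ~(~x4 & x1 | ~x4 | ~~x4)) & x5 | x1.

(x4 & ~~x4 | ~(~x4 & x1 | ~x4 | ~~x4)) & x5 | x1
= (x4 & ~~x4 | ~(~x4 | ~~x4)) & x5 | x1
= (x4 & ~~x4 | x4 & ~x4) & x5 | x1
= (x4 & x4 | x4 & ~x4) & x5 | x1
= x4 & x5 | x1

x4 & x5 | x1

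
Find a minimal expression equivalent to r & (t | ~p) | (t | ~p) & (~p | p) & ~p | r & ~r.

r & (t | ~p) | (t | ~p) & (~p | p) & ~p | r & ~r
= r & (t | ~p) | (t | ~p) & (~p | p) & ~p   (complement / identity)
= (t | ~p) & (r | (~p | p) & ~p)   (distribution)
= (t | ~p) & (r | ~p)   (complement / identity)
= ~p | t & r   (distribution)

~p | t & r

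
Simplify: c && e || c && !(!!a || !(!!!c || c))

(e || !a) && c

c && e || c && !(!!a || !(!!!c || c))
= c && e || c && !(!!a || !(!c || c))   — double negation
= c && e || c && !a && (!c || c)   — De Morgan
= (e || !a && (!c || c)) && c   — distribution
= (e || !a) && c   — complement / identity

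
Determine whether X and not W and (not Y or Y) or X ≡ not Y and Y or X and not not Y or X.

Yes

E1: X and not W and (not Y or Y) or X
    = X and not W or X   [complement / identity]
    = X   [absorption]
E2: not Y and Y or X and not not Y or X
    = X and not not Y or X   [complement / identity]
    = X and Y or X   [double negation]
    = X   [absorption]
Both reduce to X, so they are equivalent.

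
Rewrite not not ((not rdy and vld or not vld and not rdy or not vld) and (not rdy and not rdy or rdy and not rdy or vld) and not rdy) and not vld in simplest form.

not rdy and not vld

not not ((not rdy and vld or not vld and not rdy or not vld) and (not rdy and not rdy or rdy and not rdy or vld) and not rdy) and not vld
= not not ((not rdy or not vld) and (not rdy and not rdy or rdy and not rdy or vld) and not rdy) and not vld   [distribution]
= not not ((not rdy or not vld) and (not rdy or vld) and not rdy) and not vld   [distribution]
= not not ((not rdy or not vld) and not rdy) and not vld   [absorption]
= not not not rdy and not vld   [absorption]
= not rdy and not vld   [double negation]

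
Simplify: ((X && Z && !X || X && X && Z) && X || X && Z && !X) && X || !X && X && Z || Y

((X && Z && !X || X && X && Z) && X || X && Z && !X) && X || !X && X && Z || Y
= (X && Z && X || X && Z && !X) && X || !X && X && Z || Y   [distribution]
= X && Z && X || !X && X && Z || Y   [distribution]
= X && Z || Y   [distribution]

X && Z || Y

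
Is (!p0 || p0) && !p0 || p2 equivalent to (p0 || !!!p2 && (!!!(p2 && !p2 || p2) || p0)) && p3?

E1: (!p0 || p0) && !p0 || p2
    = !p0 || p2   (complement / identity)
E2: (p0 || !!!p2 && (!!!(p2 && !p2 || p2) || p0)) && p3
    = (p0 || !!!p2 && (!!!p2 || p0)) && p3   (complement / identity)
    = (p0 || !!!p2) && p3   (absorption)
    = (p0 || !p2) && p3   (double negation)
These differ: at p0=0, p2=1, p3=0, E1 = 1 but E2 = 0.

No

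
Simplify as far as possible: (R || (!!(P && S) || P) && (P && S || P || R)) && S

(R || (!!(P && S) || P) && (P && S || P || R)) && S
= (R || (P && S || P) && (P && S || P || R)) && S   (double negation)
= (R || P && S || P) && S   (absorption)
= (R || P) && S   (absorption)

(R || P) && S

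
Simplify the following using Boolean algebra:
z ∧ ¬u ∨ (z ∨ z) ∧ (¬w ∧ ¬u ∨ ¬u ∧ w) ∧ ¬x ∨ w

z ∧ ¬u ∨ w

z ∧ ¬u ∨ (z ∨ z) ∧ (¬w ∧ ¬u ∨ ¬u ∧ w) ∧ ¬x ∨ w
= z ∧ ¬u ∨ (z ∨ z) ∧ ¬u ∧ ¬x ∨ w   (distribution)
= z ∧ ¬u ∨ z ∧ ¬u ∧ ¬x ∨ w   (idempotence)
= z ∧ ¬u ∨ w   (absorption)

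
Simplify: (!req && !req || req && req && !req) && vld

(!req && !req || req && req && !req) && vld
= (!req && !req || req && !req) && vld   [idempotence]
= !req && vld   [distribution]

!req && vld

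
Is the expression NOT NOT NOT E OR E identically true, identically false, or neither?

identically true

NOT NOT NOT E OR E
= NOT E OR E   (double negation)
= TRUE   (complement)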